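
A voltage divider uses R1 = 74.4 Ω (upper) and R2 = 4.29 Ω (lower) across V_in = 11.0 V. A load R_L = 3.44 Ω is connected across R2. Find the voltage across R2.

V_out ≈ 0.275 V

First combine the lower leg with the load: R2 ‖ R_L = 1.909 Ω.
Then V_out = V_in · R2'/(R1 + R2') = 11.0 × 1.909/76.31 = 0.2752 V.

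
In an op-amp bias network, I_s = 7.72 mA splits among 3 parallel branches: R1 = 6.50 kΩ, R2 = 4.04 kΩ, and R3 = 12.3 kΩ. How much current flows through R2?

ΣG = 1/6.50 + 1/4.04 + 1/12.3 = 0.4827.
Current divider: I(R2) = I_s · G_k/ΣG = 7.72 × (0.2475/0.4827) = 7.72 × 0.5128 = 3.959 mA.

I ≈ 3.96 mA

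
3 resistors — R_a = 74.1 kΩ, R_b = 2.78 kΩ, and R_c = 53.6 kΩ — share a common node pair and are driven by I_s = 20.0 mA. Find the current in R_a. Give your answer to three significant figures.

I ≈ 0.689 mA

Total conductance ΣG = 1/74.1 + 1/2.78 + 1/53.6 = 0.3919 (units of 1/kΩ).
R_a takes the fraction G_k/ΣG = 0.01350/0.3919 = 0.03444, so I = 20.0 × 0.03444 = 0.6888 mA.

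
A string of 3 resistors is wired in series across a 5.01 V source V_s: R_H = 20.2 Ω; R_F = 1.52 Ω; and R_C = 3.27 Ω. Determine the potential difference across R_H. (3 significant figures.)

V ≈ 4.05 V

Series total: ΣR = 20.2 + 1.52 + 3.27 = 24.99 Ω.
V = V_s · R/ΣR = 5.01 × 0.8083 = 4.050 V.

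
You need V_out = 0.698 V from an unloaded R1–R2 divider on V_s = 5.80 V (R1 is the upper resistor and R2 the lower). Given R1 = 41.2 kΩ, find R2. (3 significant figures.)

R2 ≈ 5.64 kΩ

V_out/V_s = R2/(R1+R2) = 0.1203.
R2 = R1 · 0.1203/(1 − 0.1203) = 5.637 kΩ.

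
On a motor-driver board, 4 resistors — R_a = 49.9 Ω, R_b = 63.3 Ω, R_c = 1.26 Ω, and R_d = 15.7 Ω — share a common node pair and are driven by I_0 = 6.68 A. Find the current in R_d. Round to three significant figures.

I ≈ 0.476 A

Conductances: ΣG = 1/49.9 + 1/63.3 + 1/1.26 + 1/15.7 = 0.8932 (1/Ω).
Current divider: I(R_d) = I_0 · G_k/ΣG = 6.68 × (0.06369/0.8932) = 6.68 × 0.07131 = 0.4764 A.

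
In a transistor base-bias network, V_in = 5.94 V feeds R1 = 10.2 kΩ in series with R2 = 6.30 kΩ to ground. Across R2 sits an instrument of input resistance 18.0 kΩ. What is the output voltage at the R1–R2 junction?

R2 ‖ R_L = (6.30 × 18.0)/(6.30 + 18.0) = 4.667 kΩ.
Then V_out = V_in · R2'/(R1 + R2') = 5.94 × 4.667/14.87 = 1.865 V.
(Unloaded it would be 2.27 V; the load pulls it down.)

V_out ≈ 1.86 V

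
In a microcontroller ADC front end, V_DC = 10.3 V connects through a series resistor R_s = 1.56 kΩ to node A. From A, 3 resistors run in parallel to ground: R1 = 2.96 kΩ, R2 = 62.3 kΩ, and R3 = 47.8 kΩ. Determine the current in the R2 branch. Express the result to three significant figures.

I ≈ 0.104 mA

Parallel bank: R_p = 1/(1/2.96 + 1/62.3 + 1/47.8) = 2.668 kΩ.
Node voltage V_A = V_DC · R_p/(R_s + R_p) = 10.3 × 0.6310 = 6.500 V.
I(R2) = V_A / R2 = 6.500/62.3 = 0.1043 mA.
(Equivalently: I_total = 2.436 mA, then current-divider fraction G_k/ΣG = 0.04283.)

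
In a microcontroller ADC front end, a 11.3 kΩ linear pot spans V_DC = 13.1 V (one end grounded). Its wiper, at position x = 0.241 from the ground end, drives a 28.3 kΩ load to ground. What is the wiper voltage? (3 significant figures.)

Split the track: R_lower = x·R_p = 2.723 kΩ, R_upper = (1−x)·R_p = 8.577 kΩ.
R_L loads the lower segment: effective lower R = 2.484 kΩ.
V_out = 13.1 × 2.484/(8.577 + 2.484) = 2.942 V.
(Unloaded: V_out = x·V_DC = 3.16 V.)

V_out ≈ 2.94 V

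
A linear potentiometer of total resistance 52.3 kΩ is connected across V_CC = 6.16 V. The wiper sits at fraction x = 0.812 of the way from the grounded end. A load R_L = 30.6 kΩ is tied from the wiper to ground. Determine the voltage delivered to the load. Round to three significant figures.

V_out ≈ 3.97 V

Split the track: R_lower = x·R_p = 42.47 kΩ, R_upper = (1−x)·R_p = 9.832 kΩ.
(x·R_p) ‖ R_L = 17.79 kΩ.
Loaded-divider output: V_out = 6.16 × 0.6440 = 3.967 V.
(Unloaded: V_out = x·V_CC = 5.00 V.)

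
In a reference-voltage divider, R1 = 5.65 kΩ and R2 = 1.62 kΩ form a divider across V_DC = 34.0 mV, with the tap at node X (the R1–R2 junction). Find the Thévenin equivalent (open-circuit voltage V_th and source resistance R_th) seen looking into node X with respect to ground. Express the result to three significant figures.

V_th is the unloaded tap voltage: V_DC · R2/(R1+R2) = 34.0 × 0.2228 = 7.576 mV.
Looking into X with the source shorted: R_th = R1·R2/(R1+R2) = 5.650 × 1.62/7.270 = 1.259 kΩ.

V_th ≈ 7.58 mV, R_th ≈ 1.26 kΩ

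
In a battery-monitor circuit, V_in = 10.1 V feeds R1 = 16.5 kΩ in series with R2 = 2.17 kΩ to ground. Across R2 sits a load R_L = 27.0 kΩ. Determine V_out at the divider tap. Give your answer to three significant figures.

R2 ‖ R_L = (2.17 × 27.0)/(2.17 + 27.0) = 2.009 kΩ.
Voltage divider with the loaded lower leg: V_out = 10.1 × 2.009/(16.5 + 2.009) = 10.1 × 0.1085 = 1.096 V.

V_out ≈ 1.10 V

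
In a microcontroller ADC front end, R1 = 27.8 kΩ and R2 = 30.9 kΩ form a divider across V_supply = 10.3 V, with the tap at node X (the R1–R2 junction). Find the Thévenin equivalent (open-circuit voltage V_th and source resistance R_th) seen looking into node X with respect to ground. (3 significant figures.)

V_th ≈ 5.42 V, R_th ≈ 14.6 kΩ

V_th is the unloaded tap voltage: V_supply · R2/(R1+R2) = 10.3 × 0.5264 = 5.422 V.
Zeroing V_supply shorts the top of R1 to ground, so R_th = R1 ‖ R2 = 14.63 kΩ.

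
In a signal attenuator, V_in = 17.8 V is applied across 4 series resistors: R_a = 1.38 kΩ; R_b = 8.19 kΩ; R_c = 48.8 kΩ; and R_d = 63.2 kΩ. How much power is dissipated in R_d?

Series current I = V_in/ΣR = 17.8/121.6 = 0.1464 mA.
P = I²R = 0.02144 × 63.2 = 1.355 mW.

P ≈ 1.35 mW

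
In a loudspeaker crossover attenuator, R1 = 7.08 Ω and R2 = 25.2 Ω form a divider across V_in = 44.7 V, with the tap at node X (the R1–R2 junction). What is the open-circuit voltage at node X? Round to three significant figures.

With X open, the divider is unloaded: V_th = 44.7 × 25.2/32.28 = 34.90 V.

V_th ≈ 34.9 V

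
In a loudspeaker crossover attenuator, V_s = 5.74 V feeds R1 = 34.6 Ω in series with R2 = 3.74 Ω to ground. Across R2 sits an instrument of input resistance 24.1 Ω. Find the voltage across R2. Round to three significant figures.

V_out ≈ 0.491 V

R2 ‖ R_L = (3.74 × 24.1)/(3.74 + 24.1) = 3.238 Ω.
Then V_out = V_s · R2'/(R1 + R2') = 5.74 × 3.238/37.84 = 0.4911 V.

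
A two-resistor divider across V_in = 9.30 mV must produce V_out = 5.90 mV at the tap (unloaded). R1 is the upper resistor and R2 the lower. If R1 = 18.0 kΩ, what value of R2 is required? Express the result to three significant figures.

The divider ratio is R2/(R1+R2) = 5.90/9.30 = 0.6344.
R2 = R1 · 0.6344/(1 − 0.6344) = 31.24 kΩ.

R2 ≈ 31.2 kΩ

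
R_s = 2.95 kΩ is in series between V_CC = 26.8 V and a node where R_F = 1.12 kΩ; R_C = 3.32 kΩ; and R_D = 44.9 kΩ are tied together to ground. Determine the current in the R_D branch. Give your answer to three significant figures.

Equivalent of the parallel group: R_p = 0.8221 kΩ.
Node voltage V_A = V_CC · R_p/(R_s + R_p) = 26.8 × 0.2180 = 5.841 V.
Branch current I = V_A/R_D = 5.841/44.9 = 0.1301 mA.

I ≈ 0.130 mA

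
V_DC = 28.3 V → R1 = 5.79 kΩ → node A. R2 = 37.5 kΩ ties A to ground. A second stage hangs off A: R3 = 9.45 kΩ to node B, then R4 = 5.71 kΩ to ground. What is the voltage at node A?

The second stage (R3 + R4 = 15.16 kΩ) loads node A in parallel with R2.
Effective lower resistance at A: R2 ‖ 15.16 = 10.80 kΩ.
So V_A = 28.3 × 0.6509 = 18.42 V.

V_A ≈ 18.4 V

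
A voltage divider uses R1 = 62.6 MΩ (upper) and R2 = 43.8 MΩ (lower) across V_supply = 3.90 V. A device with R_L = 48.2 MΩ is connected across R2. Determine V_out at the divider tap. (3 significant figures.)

V_out ≈ 1.05 V

First combine the lower leg with the load: R2 ‖ R_L = 22.95 MΩ.
Now apply the divider: V_out = 3.90 × 0.2682 = 1.046 V.
(Unloaded it would be 1.61 V; the load pulls it down.)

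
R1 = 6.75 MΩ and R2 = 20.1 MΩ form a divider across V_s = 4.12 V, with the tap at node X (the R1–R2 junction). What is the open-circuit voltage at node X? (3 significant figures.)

V_th ≈ 3.08 V

Open-circuit (no load on X): V_th = V_s · R2/(R1 + R2) = 4.12 × 20.1/(6.750 + 20.1) = 3.084 V.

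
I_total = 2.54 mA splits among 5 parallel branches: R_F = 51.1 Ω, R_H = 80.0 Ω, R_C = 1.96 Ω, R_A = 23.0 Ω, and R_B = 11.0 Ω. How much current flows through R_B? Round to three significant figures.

I ≈ 0.341 mA

Conductances: ΣG = 1/51.1 + 1/80.0 + 1/1.96 + 1/23.0 + 1/11.0 = 0.6767 (1/Ω).
By the current-divider rule, I = I_total · G_k/ΣG = 2.54 × 0.1343 = 0.3412 mA.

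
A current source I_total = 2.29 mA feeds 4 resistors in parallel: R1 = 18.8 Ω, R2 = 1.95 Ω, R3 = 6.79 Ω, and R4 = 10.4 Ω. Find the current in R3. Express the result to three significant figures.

I ≈ 0.417 mA

Total conductance ΣG = 1/18.8 + 1/1.95 + 1/6.79 + 1/10.4 = 0.8094 (units of 1/Ω).
R3 takes the fraction G_k/ΣG = 0.1473/0.8094 = 0.1819, so I = 2.29 × 0.1819 = 0.4167 mA.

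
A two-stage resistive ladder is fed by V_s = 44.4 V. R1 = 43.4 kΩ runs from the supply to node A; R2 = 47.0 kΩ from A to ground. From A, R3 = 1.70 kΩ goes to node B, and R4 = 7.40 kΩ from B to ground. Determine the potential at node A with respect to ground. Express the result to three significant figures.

V_A ≈ 6.63 V

The second stage (R3 + R4 = 9.100 kΩ) loads node A in parallel with R2.
R2 ‖ (R3+R4) = 7.624 kΩ.
So V_A = 44.4 × 0.1494 = 6.634 V.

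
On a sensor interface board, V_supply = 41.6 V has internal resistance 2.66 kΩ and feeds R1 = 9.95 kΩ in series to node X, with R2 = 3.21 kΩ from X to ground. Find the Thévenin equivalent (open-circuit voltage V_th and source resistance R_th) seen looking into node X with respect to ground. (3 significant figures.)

R1' = 2.66 + 9.95 = 12.61 kΩ (source resistance + R1).
Open-circuit (no load on X): V_th = V_supply · R2/(R1' + R2) = 41.6 × 3.21/(12.61 + 3.21) = 8.441 V.
Zeroing V_supply shorts the top of R1' to ground, so R_th = R1' ‖ R2 = 2.559 kΩ.

V_th ≈ 8.44 V, R_th ≈ 2.56 kΩ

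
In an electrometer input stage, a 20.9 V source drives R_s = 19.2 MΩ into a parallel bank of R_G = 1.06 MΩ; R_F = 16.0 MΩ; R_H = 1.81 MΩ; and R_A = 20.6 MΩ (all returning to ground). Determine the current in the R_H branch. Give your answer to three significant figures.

Equivalent of the parallel group: R_p = 0.6223 MΩ.
V_A by voltage divider: V_A = 20.9 × 0.6223/(19.2 + 0.6223) = 0.6561 V.
Branch current I = V_A/R_H = 0.6561/1.81 = 0.3625 µA.

I ≈ 0.363 µA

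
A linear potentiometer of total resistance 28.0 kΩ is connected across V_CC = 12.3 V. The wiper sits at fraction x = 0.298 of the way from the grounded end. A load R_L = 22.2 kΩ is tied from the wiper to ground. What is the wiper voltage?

V_out ≈ 2.90 V

The pot divides into 19.66 kΩ above the wiper and 8.344 kΩ below.
Lower segment in parallel with the load: 8.344 ‖ 22.2 = 6.065 kΩ.
Loaded-divider output: V_out = 12.3 × 0.2358 = 2.900 V.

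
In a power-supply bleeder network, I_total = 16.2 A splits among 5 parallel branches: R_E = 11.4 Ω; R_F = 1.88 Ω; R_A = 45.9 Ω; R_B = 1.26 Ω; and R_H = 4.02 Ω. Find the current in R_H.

I ≈ 2.39 A

Total conductance ΣG = 1/11.4 + 1/1.88 + 1/45.9 + 1/1.26 + 1/4.02 = 1.684 (units of 1/Ω).
Current divider: I(R_H) = I_total · G_k/ΣG = 16.2 × (0.2488/1.684) = 16.2 × 0.1477 = 2.393 A.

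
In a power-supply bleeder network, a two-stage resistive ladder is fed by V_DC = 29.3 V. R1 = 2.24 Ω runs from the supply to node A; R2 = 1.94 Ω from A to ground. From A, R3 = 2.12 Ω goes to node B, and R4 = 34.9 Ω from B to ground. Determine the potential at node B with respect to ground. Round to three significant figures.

V_B ≈ 12.5 V

The second stage (R3 + R4 = 37.02 Ω) loads node A in parallel with R2.
R2 ‖ (R3+R4) = 1.843 Ω.
So V_A = 29.3 × 0.4514 = 13.23 V.
V_B = V_A × 0.9427 = 12.47 V.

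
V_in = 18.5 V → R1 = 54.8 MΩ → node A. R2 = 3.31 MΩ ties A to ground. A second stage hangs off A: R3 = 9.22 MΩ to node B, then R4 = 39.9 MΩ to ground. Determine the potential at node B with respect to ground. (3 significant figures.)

Node A sees R2 in parallel with the series input of stage 2, R3 + R4 = 49.12 MΩ.
Effective lower resistance at A: R2 ‖ 49.12 = 3.101 MΩ.
First divider: V_A = V_in · 3.101/(54.8 + 3.101) = 0.9908 V.
Then the unloaded second divider: V_B = V_A × R4/(R3+R4) = 0.9908 × 0.8123 = 0.8048 V.

V_B ≈ 0.805 V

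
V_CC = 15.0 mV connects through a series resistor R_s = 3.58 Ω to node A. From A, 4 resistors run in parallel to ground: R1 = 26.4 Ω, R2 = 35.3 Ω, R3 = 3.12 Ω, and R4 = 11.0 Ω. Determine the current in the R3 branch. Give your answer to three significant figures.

I ≈ 1.77 mA

Parallel bank: R_p = 1/(1/26.4 + 1/35.3 + 1/3.12 + 1/11.0) = 2.094 Ω.
V_A = 15.0 × 2.094/5.674 = 5.535 mV.
Branch current I = V_A/R3 = 5.535/3.12 = 1.774 mA.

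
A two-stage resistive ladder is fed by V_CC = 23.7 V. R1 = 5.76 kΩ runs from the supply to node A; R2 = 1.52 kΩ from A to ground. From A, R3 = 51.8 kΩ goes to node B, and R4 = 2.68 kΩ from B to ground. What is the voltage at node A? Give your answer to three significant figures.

Node A sees R2 in parallel with the series input of stage 2, R3 + R4 = 54.48 kΩ.
R2 ‖ (R3+R4) = 1.479 kΩ.
First divider: V_A = V_CC · 1.479/(5.76 + 1.479) = 4.841 V.

V_A ≈ 4.84 V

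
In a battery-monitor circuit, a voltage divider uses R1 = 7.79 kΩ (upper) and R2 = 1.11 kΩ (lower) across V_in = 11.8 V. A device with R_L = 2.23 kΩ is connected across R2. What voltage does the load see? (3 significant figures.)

R2 ‖ R_L = (1.11 × 2.23)/(1.11 + 2.23) = 0.7411 kΩ.
Then V_out = V_in · R2'/(R1 + R2') = 11.8 × 0.7411/8.531 = 1.025 V.

V_out ≈ 1.03 V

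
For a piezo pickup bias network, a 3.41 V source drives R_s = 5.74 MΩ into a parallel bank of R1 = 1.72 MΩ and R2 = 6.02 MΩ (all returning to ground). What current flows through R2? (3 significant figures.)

Parallel bank: R_p = 1/(1/1.72 + 1/6.02) = 1.338 MΩ.
Node voltage V_A = V_DC · R_p/(R_s + R_p) = 3.41 × 0.1890 = 0.6445 V.
I(R2) = V_A / R2 = 0.6445/6.02 = 0.1071 µA.
(Equivalently: I_total = 0.4818 µA, then current-divider fraction G_k/ΣG = 0.2222.)

I ≈ 0.107 µA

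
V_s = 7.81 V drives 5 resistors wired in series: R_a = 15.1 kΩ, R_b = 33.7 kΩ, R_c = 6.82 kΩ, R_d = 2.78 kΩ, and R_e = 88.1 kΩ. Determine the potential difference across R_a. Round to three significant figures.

V ≈ 0.805 V

ΣR = 15.1 + 33.7 + 6.82 + 2.78 + 88.1 = 146.5 kΩ.
V = V_s · R/ΣR = 7.81 × 0.1031 = 0.8050 V.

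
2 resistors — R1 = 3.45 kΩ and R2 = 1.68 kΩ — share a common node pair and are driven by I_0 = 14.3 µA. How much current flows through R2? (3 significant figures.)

I ≈ 9.62 µA

Two-branch current divider: I_k = I_0 · R_other/(R_1 + R_2).
I(R2) = 14.3 × 3.45/(3.45 + 1.68) = 14.3 × 0.6725 = 9.617 µA.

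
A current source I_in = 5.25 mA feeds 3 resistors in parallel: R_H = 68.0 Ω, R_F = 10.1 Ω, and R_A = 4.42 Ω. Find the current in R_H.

I ≈ 0.227 mA

Total conductance ΣG = 1/68.0 + 1/10.1 + 1/4.42 = 0.3400 (units of 1/Ω).
Current divider: I(R_H) = I_in · G_k/ΣG = 5.25 × (0.01471/0.3400) = 5.25 × 0.04326 = 0.2271 mA.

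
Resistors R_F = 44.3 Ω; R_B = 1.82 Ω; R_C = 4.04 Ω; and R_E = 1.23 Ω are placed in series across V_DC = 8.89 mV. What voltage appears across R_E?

V ≈ 0.213 mV

Total series resistance ΣR = 44.3 + 1.82 + 4.04 + 1.23 = 51.39 Ω.
Voltage divider: V = V_DC · (1.230 / 51.39) = 8.89 × 0.02393 = 0.2128 mV.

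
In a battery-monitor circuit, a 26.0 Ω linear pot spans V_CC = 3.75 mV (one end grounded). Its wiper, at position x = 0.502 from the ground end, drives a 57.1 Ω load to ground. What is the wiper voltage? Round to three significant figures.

V_out ≈ 1.69 mV

Split the track: R_lower = x·R_p = 13.05 Ω, R_upper = (1−x)·R_p = 12.95 Ω.
Lower segment in parallel with the load: 13.05 ‖ 57.1 = 10.62 Ω.
Loaded-divider output: V_out = 3.75 × 0.4507 = 1.690 mV.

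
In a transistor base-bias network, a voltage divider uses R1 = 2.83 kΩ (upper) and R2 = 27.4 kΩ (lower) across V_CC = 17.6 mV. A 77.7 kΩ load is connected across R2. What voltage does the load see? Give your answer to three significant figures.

V_out ≈ 15.4 mV

The load sits in parallel with R2, giving an effective lower resistance R2' = R2·R_L/(R2+R_L) = 20.26 kΩ.
Voltage divider with the loaded lower leg: V_out = 17.6 × 20.26/(2.83 + 20.26) = 17.6 × 0.8774 = 15.44 mV.
(Unloaded it would be 16.0 mV; the load pulls it down.)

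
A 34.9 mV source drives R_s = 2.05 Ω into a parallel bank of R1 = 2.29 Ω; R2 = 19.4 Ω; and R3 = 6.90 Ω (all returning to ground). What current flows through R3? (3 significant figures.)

I ≈ 2.20 mA

Combine the parallel branches: R_p = (1/2.29 + 1/19.4 + 1/6.90)⁻¹ = 1.579 Ω.
V_A by voltage divider: V_A = 34.9 × 1.579/(2.05 + 1.579) = 15.19 mV.
Branch current I = V_A/R3 = 15.19/6.90 = 2.201 mA.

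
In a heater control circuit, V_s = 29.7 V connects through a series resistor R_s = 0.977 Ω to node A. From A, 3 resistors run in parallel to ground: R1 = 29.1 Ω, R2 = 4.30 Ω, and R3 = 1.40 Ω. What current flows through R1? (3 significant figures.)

I ≈ 0.521 A

Parallel bank: R_p = 1/(1/29.1 + 1/4.30 + 1/1.40) = 1.019 Ω.
Node voltage V_A = V_s · R_p/(R_s + R_p) = 29.7 × 0.5106 = 15.16 V.
Branch current I = V_A/R1 = 15.16/29.1 = 0.5211 A.
(Check via current divider: I_total = 14.88 A; share G_k/ΣG = 0.03502 → same result.)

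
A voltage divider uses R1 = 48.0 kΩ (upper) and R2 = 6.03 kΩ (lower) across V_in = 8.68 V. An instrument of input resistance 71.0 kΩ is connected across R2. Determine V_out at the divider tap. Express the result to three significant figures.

V_out ≈ 0.901 V

The load sits in parallel with R2, giving an effective lower resistance R2' = R2·R_L/(R2+R_L) = 5.558 kΩ.
Voltage divider with the loaded lower leg: V_out = 8.68 × 5.558/(48.0 + 5.558) = 8.68 × 0.1038 = 0.9008 V.
(Unloaded it would be 0.969 V; the load pulls it down.)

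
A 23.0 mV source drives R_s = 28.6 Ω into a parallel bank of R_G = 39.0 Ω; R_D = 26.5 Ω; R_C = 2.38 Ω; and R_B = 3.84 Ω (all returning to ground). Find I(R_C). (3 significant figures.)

Parallel bank: R_p = 1/(1/39.0 + 1/26.5 + 1/2.38 + 1/3.84) = 1.344 Ω.
V_A by voltage divider: V_A = 23.0 × 1.344/(28.6 + 1.344) = 1.032 mV.
I(R_C) = V_A / R_C = 1.032/2.38 = 0.4338 mA.
(Equivalently: I_total = 0.7681 mA, then current-divider fraction G_k/ΣG = 0.5648.)

I ≈ 0.434 mA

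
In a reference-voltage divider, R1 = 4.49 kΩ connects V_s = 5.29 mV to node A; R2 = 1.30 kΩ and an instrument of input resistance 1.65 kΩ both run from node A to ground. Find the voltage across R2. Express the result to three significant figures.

R2 ‖ R_L = (1.30 × 1.65)/(1.30 + 1.65) = 0.7271 kΩ.
Then V_out = V_s · R2'/(R1 + R2') = 5.29 × 0.7271/5.217 = 0.7373 mV.
(Unloaded it would be 1.19 mV; the load pulls it down.)

V_out ≈ 0.737 mV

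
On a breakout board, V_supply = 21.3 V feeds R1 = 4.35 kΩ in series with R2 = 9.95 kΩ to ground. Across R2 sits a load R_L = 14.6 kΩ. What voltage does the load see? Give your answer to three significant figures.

The load sits in parallel with R2, giving an effective lower resistance R2' = R2·R_L/(R2+R_L) = 5.917 kΩ.
Then V_out = V_supply · R2'/(R1 + R2') = 21.3 × 5.917/10.27 = 12.28 V.

V_out ≈ 12.3 V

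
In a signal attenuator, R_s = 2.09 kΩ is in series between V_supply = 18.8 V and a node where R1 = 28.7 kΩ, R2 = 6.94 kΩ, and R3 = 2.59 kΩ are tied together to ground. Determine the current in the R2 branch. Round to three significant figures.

Parallel bank: R_p = 1/(1/28.7 + 1/6.94 + 1/2.59) = 1.770 kΩ.
V_A = 18.8 × 1.770/3.860 = 8.620 V.
I(R2) = V_A / R2 = 8.620/6.94 = 1.242 mA.
(Check via current divider: I_total = 4.871 mA; share G_k/ΣG = 0.2550 → same result.)

I ≈ 1.24 mA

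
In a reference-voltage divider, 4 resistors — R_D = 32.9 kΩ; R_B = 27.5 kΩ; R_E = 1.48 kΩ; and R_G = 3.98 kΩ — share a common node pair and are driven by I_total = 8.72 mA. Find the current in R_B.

ΣG = 1/32.9 + 1/27.5 + 1/1.48 + 1/3.98 = 0.9937.
R_B takes the fraction G_k/ΣG = 0.03636/0.9937 = 0.03659, so I = 8.72 × 0.03659 = 0.3191 mA.

I ≈ 0.319 mA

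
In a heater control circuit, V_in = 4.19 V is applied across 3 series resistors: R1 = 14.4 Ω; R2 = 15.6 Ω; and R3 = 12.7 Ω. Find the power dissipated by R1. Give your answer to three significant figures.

The common current is I = 4.19/42.70 = 0.09813 A.
P(R1) = I²·R1 = (0.09813)² × 14.4 = 0.1387 W.

P ≈ 0.139 W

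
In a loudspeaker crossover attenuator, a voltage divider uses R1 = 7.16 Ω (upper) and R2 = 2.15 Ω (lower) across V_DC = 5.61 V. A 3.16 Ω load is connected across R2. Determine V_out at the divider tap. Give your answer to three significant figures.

V_out ≈ 0.851 V

The load sits in parallel with R2, giving an effective lower resistance R2' = R2·R_L/(R2+R_L) = 1.279 Ω.
Voltage divider with the loaded lower leg: V_out = 5.61 × 1.279/(7.16 + 1.279) = 5.61 × 0.1516 = 0.8505 V.
(Unloaded it would be 1.30 V; the load pulls it down.)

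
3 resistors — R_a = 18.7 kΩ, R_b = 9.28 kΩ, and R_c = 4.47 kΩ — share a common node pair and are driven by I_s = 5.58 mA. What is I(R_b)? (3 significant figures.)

I ≈ 1.56 mA

Conductances: ΣG = 1/18.7 + 1/9.28 + 1/4.47 = 0.3849 (1/kΩ).
Current divider: I(R_b) = I_s · G_k/ΣG = 5.58 × (0.1078/0.3849) = 5.58 × 0.2799 = 1.562 mA.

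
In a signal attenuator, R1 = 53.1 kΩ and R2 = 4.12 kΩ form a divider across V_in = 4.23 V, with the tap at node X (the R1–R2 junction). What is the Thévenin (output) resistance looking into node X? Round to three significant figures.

R_th ≈ 3.82 kΩ

With V_in suppressed (replaced by a short), R_th = R1 ‖ R2 = (53.10 × 4.12)/(53.10 + 4.12) = 3.823 kΩ.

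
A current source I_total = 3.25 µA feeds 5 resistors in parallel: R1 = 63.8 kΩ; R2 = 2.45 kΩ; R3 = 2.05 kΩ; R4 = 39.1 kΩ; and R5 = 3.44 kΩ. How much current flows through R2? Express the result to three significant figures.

I ≈ 1.08 µA

ΣG = 1/63.8 + 1/2.45 + 1/2.05 + 1/39.1 + 1/3.44 = 1.228.
R2 takes the fraction G_k/ΣG = 0.4082/1.228 = 0.3324, so I = 3.25 × 0.3324 = 1.080 µA.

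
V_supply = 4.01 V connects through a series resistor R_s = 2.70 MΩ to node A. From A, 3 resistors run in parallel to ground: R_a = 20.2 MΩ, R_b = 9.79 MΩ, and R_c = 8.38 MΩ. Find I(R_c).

I ≈ 0.276 µA

Combine the parallel branches: R_p = (1/20.2 + 1/9.79 + 1/8.38)⁻¹ = 3.690 MΩ.
Node voltage V_A = V_supply · R_p/(R_s + R_p) = 4.01 × 0.5775 = 2.316 V.
Branch current I = V_A/R_c = 2.316/8.38 = 0.2763 µA.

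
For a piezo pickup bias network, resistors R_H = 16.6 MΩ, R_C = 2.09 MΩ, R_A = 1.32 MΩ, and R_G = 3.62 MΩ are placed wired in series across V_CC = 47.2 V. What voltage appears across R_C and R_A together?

Series total: ΣR = 16.6 + 2.09 + 1.32 + 3.62 = 23.63 MΩ.
R_{R_C..R_A} = 2.09 + 1.32 = 3.410 MΩ.
By the voltage-divider rule, V = 47.2 × 3.410/23.63 = 6.811 V.

V ≈ 6.81 V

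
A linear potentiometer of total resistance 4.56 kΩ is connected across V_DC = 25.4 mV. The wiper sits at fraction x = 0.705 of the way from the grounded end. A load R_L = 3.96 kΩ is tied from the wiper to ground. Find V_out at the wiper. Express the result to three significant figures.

V_out ≈ 14.4 mV

Lower segment x·R_p = 3.215 kΩ; upper segment (1−x)·R_p = 1.345 kΩ.
Lower segment in parallel with the load: 3.215 ‖ 3.96 = 1.774 kΩ.
Loaded-divider output: V_out = 25.4 × 0.5688 = 14.45 mV.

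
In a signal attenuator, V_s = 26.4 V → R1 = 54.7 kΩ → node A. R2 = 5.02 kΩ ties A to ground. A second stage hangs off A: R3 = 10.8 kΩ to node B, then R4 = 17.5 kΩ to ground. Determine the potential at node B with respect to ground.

Node A sees R2 in parallel with the series input of stage 2, R3 + R4 = 28.30 kΩ.
R2 ‖ (R3+R4) = 4.264 kΩ.
First divider: V_A = V_s · 4.264/(54.7 + 4.264) = 1.909 V.
Stage 2 is unloaded, so V_B = V_A · R4/(R3+R4) = 1.909 × 17.5/28.30 = 1.180 V.

V_B ≈ 1.18 V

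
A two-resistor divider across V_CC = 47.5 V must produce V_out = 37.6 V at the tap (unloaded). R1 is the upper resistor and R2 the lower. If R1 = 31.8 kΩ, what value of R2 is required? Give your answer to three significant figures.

Required fraction k = V_out/V_CC = 0.7916.
So R2 = R1 · V_out/(V_CC − V_out) = 31.8 × 37.6/(47.5 − 37.6) = 31.8 × 3.798 = 120.8 kΩ.

R2 ≈ 121 kΩ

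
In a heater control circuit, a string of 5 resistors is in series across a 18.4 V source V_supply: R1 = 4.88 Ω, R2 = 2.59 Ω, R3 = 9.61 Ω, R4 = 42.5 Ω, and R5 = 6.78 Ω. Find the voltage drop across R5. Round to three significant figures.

Series total: ΣR = 4.88 + 2.59 + 9.61 + 42.5 + 6.78 = 66.36 Ω.
V = V_supply · R/ΣR = 18.4 × 0.1022 = 1.880 V.

V ≈ 1.88 V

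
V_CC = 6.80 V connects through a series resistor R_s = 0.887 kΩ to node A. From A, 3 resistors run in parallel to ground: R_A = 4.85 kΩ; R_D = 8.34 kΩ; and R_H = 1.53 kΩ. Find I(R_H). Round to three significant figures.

Parallel bank: R_p = 1/(1/4.85 + 1/8.34 + 1/1.53) = 1.021 kΩ.
Node voltage V_A = V_CC · R_p/(R_s + R_p) = 6.80 × 0.5351 = 3.638 V.
I(R_H) = V_A / R_H = 3.638/1.53 = 2.378 mA.

I ≈ 2.38 mA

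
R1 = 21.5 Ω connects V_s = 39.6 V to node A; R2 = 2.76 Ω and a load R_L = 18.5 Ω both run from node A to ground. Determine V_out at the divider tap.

V_out ≈ 3.98 V

R2 ‖ R_L = (2.76 × 18.5)/(2.76 + 18.5) = 2.402 Ω.
Now apply the divider: V_out = 39.6 × 0.1005 = 3.979 V.
(Unloaded it would be 4.51 V; the load pulls it down.)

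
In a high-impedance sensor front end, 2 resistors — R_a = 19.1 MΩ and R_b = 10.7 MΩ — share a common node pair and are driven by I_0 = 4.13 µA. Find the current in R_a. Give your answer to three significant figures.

I ≈ 1.48 µA

With just two branches, the current splits inversely with resistance.
So I = 4.13 × 10.7/29.80 = 1.483 µA.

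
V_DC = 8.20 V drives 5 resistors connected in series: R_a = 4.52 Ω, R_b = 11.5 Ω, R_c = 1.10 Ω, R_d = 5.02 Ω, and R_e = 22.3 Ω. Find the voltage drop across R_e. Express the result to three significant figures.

V ≈ 4.11 V

Series total: ΣR = 4.52 + 11.5 + 1.10 + 5.02 + 22.3 = 44.44 Ω.
Voltage divider: V = V_DC · (22.30 / 44.44) = 8.20 × 0.5018 = 4.115 V.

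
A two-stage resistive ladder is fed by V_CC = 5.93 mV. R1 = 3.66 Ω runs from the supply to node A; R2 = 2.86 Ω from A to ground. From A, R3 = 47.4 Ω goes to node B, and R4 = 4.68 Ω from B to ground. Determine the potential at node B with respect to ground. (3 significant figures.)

The second stage (R3 + R4 = 52.08 Ω) loads node A in parallel with R2.
Effective lower resistance at A: R2 ‖ 52.08 = 2.711 Ω.
So V_A = 5.93 × 0.4255 = 2.523 mV.
Then the unloaded second divider: V_B = V_A × R4/(R3+R4) = 2.523 × 0.08986 = 0.2268 mV.

V_B ≈ 0.227 mV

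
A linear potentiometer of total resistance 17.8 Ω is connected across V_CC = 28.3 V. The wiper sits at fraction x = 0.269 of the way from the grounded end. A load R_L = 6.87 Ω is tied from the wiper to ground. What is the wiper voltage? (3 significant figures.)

Split the track: R_lower = x·R_p = 4.788 Ω, R_upper = (1−x)·R_p = 13.01 Ω.
Lower segment in parallel with the load: 4.788 ‖ 6.87 = 2.822 Ω.
Then V_out = V_CC · 2.822/(13.01 + 2.822) = 5.043 V.
(Unloaded: V_out = x·V_CC = 7.61 V.)

V_out ≈ 5.04 V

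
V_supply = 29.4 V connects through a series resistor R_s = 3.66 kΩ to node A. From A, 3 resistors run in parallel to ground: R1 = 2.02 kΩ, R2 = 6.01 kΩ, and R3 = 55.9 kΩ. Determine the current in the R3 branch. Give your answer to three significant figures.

I ≈ 0.151 mA

Combine the parallel branches: R_p = (1/2.02 + 1/6.01 + 1/55.9)⁻¹ = 1.472 kΩ.
Node voltage V_A = V_supply · R_p/(R_s + R_p) = 29.4 × 0.2868 = 8.433 V.
Branch current I = V_A/R3 = 8.433/55.9 = 0.1509 mA.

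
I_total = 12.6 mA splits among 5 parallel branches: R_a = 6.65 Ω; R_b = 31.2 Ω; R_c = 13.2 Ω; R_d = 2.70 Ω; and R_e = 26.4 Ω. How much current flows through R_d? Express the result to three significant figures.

I ≈ 7.00 mA

Total conductance ΣG = 1/6.65 + 1/31.2 + 1/13.2 + 1/2.70 + 1/26.4 = 0.6664 (units of 1/Ω).
By the current-divider rule, I = I_total · G_k/ΣG = 12.6 × 0.5557 = 7.002 mA.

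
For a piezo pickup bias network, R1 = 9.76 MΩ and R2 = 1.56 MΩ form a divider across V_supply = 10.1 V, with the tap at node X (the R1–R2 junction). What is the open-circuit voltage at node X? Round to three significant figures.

V_th ≈ 1.39 V

V_th is the unloaded tap voltage: V_supply · R2/(R1+R2) = 10.1 × 0.1378 = 1.392 V.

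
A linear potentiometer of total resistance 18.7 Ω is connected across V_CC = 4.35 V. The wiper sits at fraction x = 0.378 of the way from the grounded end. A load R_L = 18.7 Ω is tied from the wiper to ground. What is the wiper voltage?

The pot divides into 11.63 Ω above the wiper and 7.069 Ω below.
Lower segment in parallel with the load: 7.069 ‖ 18.7 = 5.130 Ω.
Loaded-divider output: V_out = 4.35 × 0.3060 = 1.331 V.

V_out ≈ 1.33 V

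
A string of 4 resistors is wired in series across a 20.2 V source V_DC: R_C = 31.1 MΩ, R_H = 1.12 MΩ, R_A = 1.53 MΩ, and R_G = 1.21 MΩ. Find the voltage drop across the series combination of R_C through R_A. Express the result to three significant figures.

ΣR = 31.1 + 1.12 + 1.53 + 1.21 = 34.96 MΩ.
R_{R_C..R_A} = 31.1 + 1.12 + 1.53 = 33.75 MΩ.
By the voltage-divider rule, V = 20.2 × 33.75/34.96 = 19.50 V.

V ≈ 19.5 V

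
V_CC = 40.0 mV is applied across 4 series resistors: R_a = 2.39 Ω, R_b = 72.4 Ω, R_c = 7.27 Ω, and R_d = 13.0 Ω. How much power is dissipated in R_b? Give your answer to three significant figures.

ΣR = 95.06 Ω → I = 40.0/95.06 = 0.4208 mA.
P = I²R = 0.1771 × 72.4 = 12.82 µW.

P ≈ 12.8 µW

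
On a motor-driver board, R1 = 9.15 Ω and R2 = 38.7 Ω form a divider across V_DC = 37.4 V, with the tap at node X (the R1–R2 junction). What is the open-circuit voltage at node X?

V_th is the unloaded tap voltage: V_DC · R2/(R1+R2) = 37.4 × 0.8088 = 30.25 V.

V_th ≈ 30.2 V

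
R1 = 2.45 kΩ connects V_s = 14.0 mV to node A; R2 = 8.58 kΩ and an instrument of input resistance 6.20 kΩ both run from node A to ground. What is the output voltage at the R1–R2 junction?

V_out ≈ 8.33 mV

First combine the lower leg with the load: R2 ‖ R_L = 3.599 kΩ.
Voltage divider with the loaded lower leg: V_out = 14.0 × 3.599/(2.45 + 3.599) = 14.0 × 0.5950 = 8.330 mV.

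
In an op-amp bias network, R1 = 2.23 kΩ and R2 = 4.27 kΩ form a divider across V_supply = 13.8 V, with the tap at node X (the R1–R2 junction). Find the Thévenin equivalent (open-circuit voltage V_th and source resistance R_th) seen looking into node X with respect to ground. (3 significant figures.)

With X open, the divider is unloaded: V_th = 13.8 × 4.27/6.500 = 9.066 V.
With V_supply suppressed (replaced by a short), R_th = R1 ‖ R2 = (2.230 × 4.27)/(2.230 + 4.27) = 1.465 kΩ.

V_th ≈ 9.07 V, R_th ≈ 1.46 kΩ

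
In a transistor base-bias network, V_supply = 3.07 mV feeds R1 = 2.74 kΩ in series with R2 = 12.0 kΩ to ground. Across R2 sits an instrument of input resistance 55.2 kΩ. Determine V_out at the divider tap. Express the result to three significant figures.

First combine the lower leg with the load: R2 ‖ R_L = 9.857 kΩ.
Voltage divider with the loaded lower leg: V_out = 3.07 × 9.857/(2.74 + 9.857) = 3.07 × 0.7825 = 2.402 mV.

V_out ≈ 2.40 mV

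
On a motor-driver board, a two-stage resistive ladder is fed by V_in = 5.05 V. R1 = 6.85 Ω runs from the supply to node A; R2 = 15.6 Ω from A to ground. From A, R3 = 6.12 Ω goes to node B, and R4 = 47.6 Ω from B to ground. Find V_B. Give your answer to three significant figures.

V_B ≈ 2.86 V

Node A sees R2 in parallel with the series input of stage 2, R3 + R4 = 53.72 Ω.
R2 ‖ (R3+R4) = 12.09 Ω.
So V_A = 5.05 × 0.6383 = 3.224 V.
V_B = V_A × 0.8861 = 2.856 V.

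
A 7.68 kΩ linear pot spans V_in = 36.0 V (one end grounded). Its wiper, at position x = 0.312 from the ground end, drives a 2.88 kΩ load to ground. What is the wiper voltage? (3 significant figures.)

V_out ≈ 7.14 V

The pot divides into 5.284 kΩ above the wiper and 2.396 kΩ below.
R_L loads the lower segment: effective lower R = 1.308 kΩ.
Loaded-divider output: V_out = 36.0 × 0.1984 = 7.143 V.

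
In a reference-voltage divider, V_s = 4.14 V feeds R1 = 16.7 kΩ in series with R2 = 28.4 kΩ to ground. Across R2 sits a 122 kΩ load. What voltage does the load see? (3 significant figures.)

First combine the lower leg with the load: R2 ‖ R_L = 23.04 kΩ.
Voltage divider with the loaded lower leg: V_out = 4.14 × 23.04/(16.7 + 23.04) = 4.14 × 0.5797 = 2.400 V.
(Unloaded it would be 2.61 V; the load pulls it down.)

V_out ≈ 2.40 V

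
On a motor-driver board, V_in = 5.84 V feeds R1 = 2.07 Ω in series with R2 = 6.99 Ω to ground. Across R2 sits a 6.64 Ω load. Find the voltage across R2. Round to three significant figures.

V_out ≈ 3.63 V

First combine the lower leg with the load: R2 ‖ R_L = 3.405 Ω.
Voltage divider with the loaded lower leg: V_out = 5.84 × 3.405/(2.07 + 3.405) = 5.84 × 0.6219 = 3.632 V.
(Unloaded it would be 4.51 V; the load pulls it down.)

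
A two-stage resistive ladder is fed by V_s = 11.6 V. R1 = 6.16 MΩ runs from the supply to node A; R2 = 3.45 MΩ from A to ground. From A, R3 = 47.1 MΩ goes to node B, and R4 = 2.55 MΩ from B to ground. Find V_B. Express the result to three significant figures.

V_B ≈ 0.205 V

Node A sees R2 in parallel with the series input of stage 2, R3 + R4 = 49.65 MΩ.
R2 ‖ (R3+R4) = 3.226 MΩ.
V_A = 11.6 × 3.226/(6.16 + 3.226) = 3.987 V.
Stage 2 is unloaded, so V_B = V_A · R4/(R3+R4) = 3.987 × 2.55/49.65 = 0.2048 V.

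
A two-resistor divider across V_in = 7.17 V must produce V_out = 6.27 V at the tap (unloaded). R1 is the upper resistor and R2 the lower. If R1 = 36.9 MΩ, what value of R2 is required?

The divider ratio is R2/(R1+R2) = 6.27/7.17 = 0.8745.
So R2 = R1 · V_out/(V_in − V_out) = 36.9 × 6.27/(7.17 − 6.27) = 36.9 × 6.967 = 257.1 MΩ.

R2 ≈ 257 MΩ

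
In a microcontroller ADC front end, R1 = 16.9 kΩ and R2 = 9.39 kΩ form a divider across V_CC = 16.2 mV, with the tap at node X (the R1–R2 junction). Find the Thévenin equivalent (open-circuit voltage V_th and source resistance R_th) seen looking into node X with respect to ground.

V_th ≈ 5.79 mV, R_th ≈ 6.04 kΩ

Open-circuit (no load on X): V_th = V_CC · R2/(R1 + R2) = 16.2 × 9.39/(16.90 + 9.39) = 5.786 mV.
With V_CC suppressed (replaced by a short), R_th = R1 ‖ R2 = (16.90 × 9.39)/(16.90 + 9.39) = 6.036 kΩ.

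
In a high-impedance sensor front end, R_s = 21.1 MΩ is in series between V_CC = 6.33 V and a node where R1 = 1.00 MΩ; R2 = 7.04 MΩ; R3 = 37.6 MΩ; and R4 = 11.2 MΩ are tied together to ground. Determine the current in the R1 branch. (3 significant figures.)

I ≈ 0.230 µA

Equivalent of the parallel group: R_p = 0.7950 MΩ.
V_A by voltage divider: V_A = 6.33 × 0.7950/(21.1 + 0.7950) = 0.2298 V.
Branch current I = V_A/R1 = 0.2298/1.00 = 0.2298 µA.
(Check via current divider: I_total = 0.2891 µA; share G_k/ΣG = 0.7950 → same result.)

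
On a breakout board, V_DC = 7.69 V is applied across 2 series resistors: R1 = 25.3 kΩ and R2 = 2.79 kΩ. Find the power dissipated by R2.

P ≈ 0.209 mW

The common current is I = 7.69/28.09 = 0.2738 mA.
P = I²R = 0.07495 × 2.79 = 0.2091 mW.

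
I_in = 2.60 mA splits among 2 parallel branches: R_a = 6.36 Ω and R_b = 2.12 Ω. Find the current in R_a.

With just two branches, the current splits inversely with resistance.
I(R_a) = 2.60 × 2.12/(6.36 + 2.12) = 2.60 × 0.2500 = 0.6500 mA.

I ≈ 0.650 mA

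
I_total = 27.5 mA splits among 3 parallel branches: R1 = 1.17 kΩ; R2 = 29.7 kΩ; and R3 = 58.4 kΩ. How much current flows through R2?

I ≈ 1.02 mA

ΣG = 1/1.17 + 1/29.7 + 1/58.4 = 0.9055.
By the current-divider rule, I = I_total · G_k/ΣG = 27.5 × 0.03718 = 1.023 mA.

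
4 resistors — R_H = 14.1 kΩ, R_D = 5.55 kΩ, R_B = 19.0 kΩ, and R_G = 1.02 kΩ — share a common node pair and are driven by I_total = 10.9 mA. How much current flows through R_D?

I ≈ 1.53 mA

Total conductance ΣG = 1/14.1 + 1/5.55 + 1/19.0 + 1/1.02 = 1.284 (units of 1/kΩ).
By the current-divider rule, I = I_total · G_k/ΣG = 10.9 × 0.1403 = 1.529 mA.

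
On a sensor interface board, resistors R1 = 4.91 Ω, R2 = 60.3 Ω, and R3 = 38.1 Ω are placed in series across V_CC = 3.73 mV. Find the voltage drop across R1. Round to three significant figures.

ΣR = 4.91 + 60.3 + 38.1 = 103.3 Ω.
V = V_CC · R/ΣR = 3.73 × 0.04753 = 0.1773 mV.

V ≈ 0.177 mV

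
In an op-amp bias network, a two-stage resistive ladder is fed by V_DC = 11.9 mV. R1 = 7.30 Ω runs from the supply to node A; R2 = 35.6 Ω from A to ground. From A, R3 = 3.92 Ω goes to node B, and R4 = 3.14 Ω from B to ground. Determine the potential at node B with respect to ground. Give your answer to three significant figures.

V_B ≈ 2.36 mV

The second stage (R3 + R4 = 7.060 Ω) loads node A in parallel with R2.
R2 ‖ (R3+R4) = 5.892 Ω.
So V_A = 11.9 × 0.4466 = 5.315 mV.
V_B = V_A × 0.4448 = 2.364 mV.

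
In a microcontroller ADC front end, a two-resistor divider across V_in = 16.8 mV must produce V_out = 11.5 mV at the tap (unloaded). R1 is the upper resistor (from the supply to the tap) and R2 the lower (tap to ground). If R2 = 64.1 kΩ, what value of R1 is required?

R1 ≈ 29.5 kΩ

Required fraction k = V_out/V_in = 0.6845.
So R1 = R2 · (V_in/V_out − 1) = 64.1 × (16.8/11.5 − 1) = 64.1 × 0.4609 = 29.54 kΩ.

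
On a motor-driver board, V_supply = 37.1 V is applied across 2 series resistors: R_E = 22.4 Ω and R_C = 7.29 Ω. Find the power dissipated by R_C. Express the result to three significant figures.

P ≈ 11.4 W

The common current is I = 37.1/29.69 = 1.250 A.
V(R_C) = I·R = 9.109 V; P = V·I = 9.109 × 1.250 = 11.38 W.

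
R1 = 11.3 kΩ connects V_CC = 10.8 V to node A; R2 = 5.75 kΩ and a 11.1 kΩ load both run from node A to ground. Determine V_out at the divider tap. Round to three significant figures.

V_out ≈ 2.71 V

R2 ‖ R_L = (5.75 × 11.1)/(5.75 + 11.1) = 3.788 kΩ.
Voltage divider with the loaded lower leg: V_out = 10.8 × 3.788/(11.3 + 3.788) = 10.8 × 0.2511 = 2.711 V.
(Unloaded it would be 3.64 V; the load pulls it down.)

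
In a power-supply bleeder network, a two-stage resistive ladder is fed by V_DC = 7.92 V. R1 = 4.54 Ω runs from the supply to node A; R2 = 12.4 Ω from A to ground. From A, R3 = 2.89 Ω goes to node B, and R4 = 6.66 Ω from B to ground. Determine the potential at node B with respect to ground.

V_B ≈ 3.00 V

Node A sees R2 in parallel with the series input of stage 2, R3 + R4 = 9.550 Ω.
R2 ‖ (R3+R4) = 5.395 Ω.
V_A = 7.92 × 5.395/(4.54 + 5.395) = 4.301 V.
V_B = V_A × 0.6974 = 2.999 V.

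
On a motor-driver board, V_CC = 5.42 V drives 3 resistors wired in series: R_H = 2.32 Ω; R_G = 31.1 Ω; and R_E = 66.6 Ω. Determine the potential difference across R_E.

V ≈ 3.61 V

Series total: ΣR = 2.32 + 31.1 + 66.6 = 100.0 Ω.
Voltage divider: V = V_CC · (66.60 / 100.0) = 5.42 × 0.6659 = 3.609 V.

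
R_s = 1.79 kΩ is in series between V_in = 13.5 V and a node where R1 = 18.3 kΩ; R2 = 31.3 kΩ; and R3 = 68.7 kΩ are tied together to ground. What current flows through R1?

Combine the parallel branches: R_p = (1/18.3 + 1/31.3 + 1/68.7)⁻¹ = 9.886 kΩ.
V_A = 13.5 × 9.886/11.68 = 11.43 V.
I(R1) = V_A / R1 = 11.43/18.3 = 0.6246 mA.

I ≈ 0.625 mA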